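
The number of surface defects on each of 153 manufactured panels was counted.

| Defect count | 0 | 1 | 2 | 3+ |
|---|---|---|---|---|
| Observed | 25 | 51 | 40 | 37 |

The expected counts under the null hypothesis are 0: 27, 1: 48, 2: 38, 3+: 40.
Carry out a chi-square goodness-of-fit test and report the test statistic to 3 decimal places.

χ² = (25−27)²/27 + (51−48)²/48 + (40−38)²/38 + (37−40)²/40
   = 0.1481 + 0.1875 + 0.1053 + 0.2250
Sum = 0.666

0.666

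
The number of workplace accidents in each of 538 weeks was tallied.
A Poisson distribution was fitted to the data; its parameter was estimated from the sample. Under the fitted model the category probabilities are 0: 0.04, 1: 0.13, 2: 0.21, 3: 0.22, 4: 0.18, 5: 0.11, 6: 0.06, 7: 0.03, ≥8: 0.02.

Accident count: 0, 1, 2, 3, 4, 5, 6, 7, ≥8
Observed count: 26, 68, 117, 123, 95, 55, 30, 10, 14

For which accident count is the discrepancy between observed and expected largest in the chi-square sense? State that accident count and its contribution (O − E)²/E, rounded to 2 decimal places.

7, 2.34

Expected counts E_i = n·p_i: 538×0.04 = 21.52, 538×0.13 = 69.94, 538×0.21 = 112.98, 538×0.22 = 118.36, 538×0.18 = 96.84, 538×0.11 = 59.18, 538×0.06 = 32.28, 538×0.03 = 16.14, 538×0.02 = 10.76.
χ² = (26−21.52)²/21.52 + (68−69.94)²/69.94 + (117−112.98)²/112.98 + (123−118.36)²/118.36 + (95−96.84)²/96.84 + (55−59.18)²/59.18 + (30−32.28)²/32.28 + (10−16.14)²/16.14 + (14−10.76)²/10.76
   = 0.933 + 0.054 + 0.143 + 0.182 + 0.035 + 0.295 + 0.161 + 2.336 + 0.976
The largest term is for 7: 2.34.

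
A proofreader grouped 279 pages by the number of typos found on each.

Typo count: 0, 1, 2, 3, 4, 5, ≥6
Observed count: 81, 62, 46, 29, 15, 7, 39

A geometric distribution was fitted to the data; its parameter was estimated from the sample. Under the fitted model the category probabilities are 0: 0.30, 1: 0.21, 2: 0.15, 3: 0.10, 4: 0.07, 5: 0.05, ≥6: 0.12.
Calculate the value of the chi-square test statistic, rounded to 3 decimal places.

Expected counts E_i = n·p_i: 279×0.30 = 83.7, 279×0.21 = 58.59, 279×0.15 = 41.85, 279×0.10 = 27.9, 279×0.07 = 19.53, 279×0.05 = 13.95, 279×0.12 = 33.48.
χ² = (81−83.7)²/83.7 + (62−58.59)²/58.59 + (46−41.85)²/41.85 + (29−27.9)²/27.9 + (15−19.53)²/19.53 + (7−13.95)²/13.95 + (39−33.48)²/33.48
   = 0.0871 + 0.1985 + 0.4115 + 0.0434 + 1.0507 + 3.4625 + 0.9101
Sum = 6.164

6.164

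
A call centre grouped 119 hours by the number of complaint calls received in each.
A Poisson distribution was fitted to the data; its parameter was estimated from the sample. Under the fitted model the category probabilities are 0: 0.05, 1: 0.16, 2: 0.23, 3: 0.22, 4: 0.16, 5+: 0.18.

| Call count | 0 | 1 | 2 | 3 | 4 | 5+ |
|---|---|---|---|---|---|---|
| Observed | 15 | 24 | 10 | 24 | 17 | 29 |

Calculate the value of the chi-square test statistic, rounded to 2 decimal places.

Expected counts E_i = n·p_i: 119×0.05 = 5.95, 119×0.16 = 19.04, 119×0.23 = 27.37, 119×0.22 = 26.18, 119×0.16 = 19.04, 119×0.18 = 21.42.
0: (15 − 5.95)²/5.95 = 81.9025/5.95 = 13.765
1: (24 − 19.04)²/19.04 = 24.6016/19.04 = 1.292
2: (10 − 27.37)²/27.37 = 301.7169/27.37 = 11.024
3: (24 − 26.18)²/26.18 = 4.7524/26.18 = 0.182
4: (17 − 19.04)²/19.04 = 4.1616/19.04 = 0.219
5+: (29 − 21.42)²/21.42 = 57.4564/21.42 = 2.682
Sum = 29.16

29.16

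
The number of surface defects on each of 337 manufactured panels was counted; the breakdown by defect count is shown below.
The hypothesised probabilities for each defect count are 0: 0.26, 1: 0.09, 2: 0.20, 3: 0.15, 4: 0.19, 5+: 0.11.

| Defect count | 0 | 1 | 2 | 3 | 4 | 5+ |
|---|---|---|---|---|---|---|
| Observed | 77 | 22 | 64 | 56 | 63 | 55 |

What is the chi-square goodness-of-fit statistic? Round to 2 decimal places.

Expected counts E_i = n·p_i: 337×0.26 = 87.62, 337×0.09 = 30.33, 337×0.20 = 67.4, 337×0.15 = 50.55, 337×0.19 = 64.03, 337×0.11 = 37.07.
0: (77 − 87.62)²/87.62 = 112.7844/87.62 = 1.287
1: (22 − 30.33)²/30.33 = 69.3889/30.33 = 2.288
2: (64 − 67.4)²/67.4 = 11.56/67.4 = 0.172
3: (56 − 50.55)²/50.55 = 29.7025/50.55 = 0.588
4: (63 − 64.03)²/64.03 = 1.0609/64.03 = 0.017
5+: (55 − 37.07)²/37.07 = 321.4849/37.07 = 8.672
Sum = 13.02

13.02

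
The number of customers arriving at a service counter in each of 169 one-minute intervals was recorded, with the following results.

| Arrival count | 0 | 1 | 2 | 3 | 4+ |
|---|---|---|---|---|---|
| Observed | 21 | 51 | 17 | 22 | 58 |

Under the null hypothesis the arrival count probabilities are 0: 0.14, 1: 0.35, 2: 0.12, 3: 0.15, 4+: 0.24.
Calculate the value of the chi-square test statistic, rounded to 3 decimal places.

9.894

Expected counts E_i = n·p_i: 169×0.14 = 23.66, 169×0.35 = 59.15, 169×0.12 = 20.28, 169×0.15 = 25.35, 169×0.24 = 40.56.
cat         O        E   (O−E)²/E
0          21    23.66     0.2991
1          51    59.15     1.1230
2          17    20.28     0.5305
3          22    25.35     0.4427
4+         58    40.56     7.4989
Sum = 9.894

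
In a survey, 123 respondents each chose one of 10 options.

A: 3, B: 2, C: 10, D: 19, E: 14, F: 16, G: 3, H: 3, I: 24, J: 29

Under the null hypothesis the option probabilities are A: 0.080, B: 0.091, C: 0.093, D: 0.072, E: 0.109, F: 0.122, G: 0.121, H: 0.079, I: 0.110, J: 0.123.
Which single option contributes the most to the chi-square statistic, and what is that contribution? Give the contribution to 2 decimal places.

Expected counts E_i = n·p_i: 123×0.080 = 9.84, 123×0.091 = 11.193, 123×0.093 = 11.439, 123×0.072 = 8.856, 123×0.109 = 13.407, 123×0.122 = 15.006, 123×0.121 = 14.883, 123×0.079 = 9.717, 123×0.110 = 13.53, 123×0.123 = 15.129.
χ² = (3−9.84)²/9.84 + (2−11.193)²/11.193 + (10−11.439)²/11.439 + (19−8.856)²/8.856 + (14−13.407)²/13.407 + (16−15.006)²/15.006 + (3−14.883)²/14.883 + (3−9.717)²/9.717 + (24−13.53)²/13.53 + (29−15.129)²/15.129
   = 4.755 + 7.550 + 0.181 + 11.619 + 0.026 + 0.066 + 9.488 + 4.643 + 8.102 + 12.718
The largest term is for J: 12.72.

J, 12.72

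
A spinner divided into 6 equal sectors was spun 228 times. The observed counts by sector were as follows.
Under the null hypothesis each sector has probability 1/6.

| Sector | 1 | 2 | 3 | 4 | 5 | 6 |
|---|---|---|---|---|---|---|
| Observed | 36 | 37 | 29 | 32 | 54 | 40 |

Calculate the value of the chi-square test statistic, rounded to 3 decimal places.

Expected count for each of the 6 categories: 228/6 = 38.
χ² = (36−38)²/38 + (37−38)²/38 + (29−38)²/38 + (32−38)²/38 + (54−38)²/38 + (40−38)²/38
   = 0.1053 + 0.0263 + 2.1316 + 0.9474 + 6.7368 + 0.1053
Sum = 10.053

10.053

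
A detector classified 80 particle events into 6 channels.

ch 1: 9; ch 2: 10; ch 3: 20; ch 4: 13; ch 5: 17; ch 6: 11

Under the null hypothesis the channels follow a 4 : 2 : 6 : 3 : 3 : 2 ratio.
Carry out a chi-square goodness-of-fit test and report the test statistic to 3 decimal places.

7.521

Ratio total = 20. Expected counts: 80×4/20 = 16, 80×2/20 = 8, 80×6/20 = 24, 80×3/20 = 12, 80×3/20 = 12, 80×2/20 = 8.
cat         O        E   (O−E)²/E
ch 1        9       16     3.0625
ch 2       10        8     0.5000
ch 3       20       24     0.6667
ch 4       13       12     0.0833
ch 5       17       12     2.0833
ch 6       11        8     1.1250
Sum = 7.521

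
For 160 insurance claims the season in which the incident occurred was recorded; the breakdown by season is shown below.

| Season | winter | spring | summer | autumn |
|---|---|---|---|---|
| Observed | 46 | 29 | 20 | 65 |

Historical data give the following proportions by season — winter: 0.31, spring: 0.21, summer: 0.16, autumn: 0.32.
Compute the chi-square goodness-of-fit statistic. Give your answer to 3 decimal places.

5.836

Expected counts E_i = n·p_i: 160×0.31 = 49.6, 160×0.21 = 33.6, 160×0.16 = 25.6, 160×0.32 = 51.2.
χ² = (46−49.6)²/49.6 + (29−33.6)²/33.6 + (20−25.6)²/25.6 + (65−51.2)²/51.2
   = 0.2613 + 0.6298 + 1.2250 + 3.7195
Sum = 5.836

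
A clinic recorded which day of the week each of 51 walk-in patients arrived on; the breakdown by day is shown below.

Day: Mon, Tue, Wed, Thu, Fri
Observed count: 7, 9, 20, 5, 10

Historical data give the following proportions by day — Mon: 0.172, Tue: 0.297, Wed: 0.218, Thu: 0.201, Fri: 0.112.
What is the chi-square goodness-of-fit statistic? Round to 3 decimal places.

15.857

Expected counts E_i = n·p_i: 51×0.172 = 8.772, 51×0.297 = 15.147, 51×0.218 = 11.118, 51×0.201 = 10.251, 51×0.112 = 5.712.
cat         O        E   (O−E)²/E
Mon         7    8.772     0.3580
Tue         9   15.147     2.4946
Wed        20   11.118     7.0957
Thu         5   10.251     2.6898
Fri        10    5.712     3.2190
Sum = 15.857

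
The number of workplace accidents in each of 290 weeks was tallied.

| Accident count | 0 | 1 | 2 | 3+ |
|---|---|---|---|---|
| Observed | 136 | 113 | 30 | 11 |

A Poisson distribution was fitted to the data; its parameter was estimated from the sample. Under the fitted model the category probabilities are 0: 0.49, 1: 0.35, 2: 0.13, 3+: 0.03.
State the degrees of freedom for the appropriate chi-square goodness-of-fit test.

2

There are k = 4 categories and 1 parameter estimated from the data, so df = 4 − 1 − 1 = 2.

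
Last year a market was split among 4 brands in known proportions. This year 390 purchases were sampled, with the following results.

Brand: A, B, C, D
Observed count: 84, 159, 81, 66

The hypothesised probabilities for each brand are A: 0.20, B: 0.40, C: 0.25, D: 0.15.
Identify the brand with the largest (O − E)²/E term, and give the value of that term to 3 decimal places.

Expected counts E_i = n·p_i: 390×0.20 = 78, 390×0.40 = 156, 390×0.25 = 97.5, 390×0.15 = 58.5.
χ² = (84−78)²/78 + (159−156)²/156 + (81−97.5)²/97.5 + (66−58.5)²/58.5
   = 0.4615 + 0.0577 + 2.7923 + 0.9615
The largest term is for C: 2.792.

C, 2.792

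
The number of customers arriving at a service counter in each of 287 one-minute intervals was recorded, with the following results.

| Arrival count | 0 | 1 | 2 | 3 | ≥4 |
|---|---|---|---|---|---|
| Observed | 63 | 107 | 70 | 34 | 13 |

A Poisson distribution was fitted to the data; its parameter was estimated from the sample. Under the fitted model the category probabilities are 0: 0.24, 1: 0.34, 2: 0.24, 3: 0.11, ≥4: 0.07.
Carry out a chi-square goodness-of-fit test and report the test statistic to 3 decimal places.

Expected counts E_i = n·p_i: 287×0.24 = 68.88, 287×0.34 = 97.58, 287×0.24 = 68.88, 287×0.11 = 31.57, 287×0.07 = 20.09.
cat         O        E   (O−E)²/E
0          63    68.88     0.5020
1         107    97.58     0.9094
2          70    68.88     0.0182
3          34    31.57     0.1870
≥4         13    20.09     2.5021
Sum = 4.119

4.119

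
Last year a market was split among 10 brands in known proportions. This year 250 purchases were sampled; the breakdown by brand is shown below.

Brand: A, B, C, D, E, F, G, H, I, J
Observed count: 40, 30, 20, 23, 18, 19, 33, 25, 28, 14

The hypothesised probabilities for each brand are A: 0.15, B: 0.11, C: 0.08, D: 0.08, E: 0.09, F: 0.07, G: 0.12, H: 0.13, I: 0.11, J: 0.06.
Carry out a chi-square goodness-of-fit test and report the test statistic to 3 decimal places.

Expected counts E_i = n·p_i: 250×0.15 = 37.5, 250×0.11 = 27.5, 250×0.08 = 20, 250×0.08 = 20, 250×0.09 = 22.5, 250×0.07 = 17.5, 250×0.12 = 30, 250×0.13 = 32.5, 250×0.11 = 27.5, 250×0.06 = 15.
χ² = (40−37.5)²/37.5 + (30−27.5)²/27.5 + (20−20)²/20 + (23−20)²/20 + (18−22.5)²/22.5 + (19−17.5)²/17.5 + (33−30)²/30 + (25−32.5)²/32.5 + (28−27.5)²/27.5 + (14−15)²/15
   = 0.1667 + 0.2273 + 0.0000 + 0.4500 + 0.9000 + 0.1286 + 0.3000 + 1.7308 + 0.0091 + 0.0667
Sum = 3.979

3.979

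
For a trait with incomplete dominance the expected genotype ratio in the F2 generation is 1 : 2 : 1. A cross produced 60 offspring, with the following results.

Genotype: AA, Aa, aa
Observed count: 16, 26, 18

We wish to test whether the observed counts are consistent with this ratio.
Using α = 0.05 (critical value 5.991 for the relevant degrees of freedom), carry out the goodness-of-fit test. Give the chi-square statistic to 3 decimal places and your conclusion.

Ratio total = 4. Expected counts: 60×1/4 = 15, 60×2/4 = 30, 60×1/4 = 15.
cat         O        E   (O−E)²/E
AA         16       15     0.0667
Aa         26       30     0.5333
aa         18       15     0.6000
Sum = 1.200
df = 2. Since 1.200 < 5.991, we do not reject H₀.

1.200; do not reject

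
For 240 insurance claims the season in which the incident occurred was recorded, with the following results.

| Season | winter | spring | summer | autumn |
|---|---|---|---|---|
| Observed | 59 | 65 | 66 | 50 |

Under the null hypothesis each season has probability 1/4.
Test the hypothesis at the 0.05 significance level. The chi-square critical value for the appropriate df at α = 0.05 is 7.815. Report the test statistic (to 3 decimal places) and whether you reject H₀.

Under H₀ each category has probability 1/4, so each expected count is 240/4 = 60.
cat         O        E   (O−E)²/E
winter     59       60     0.0167
spring     65       60     0.4167
summer     66       60     0.6000
autumn     50       60     1.6667
Sum = 2.700
df = 3. Since 2.700 < 7.815, we do not reject H₀.

2.700; do not reject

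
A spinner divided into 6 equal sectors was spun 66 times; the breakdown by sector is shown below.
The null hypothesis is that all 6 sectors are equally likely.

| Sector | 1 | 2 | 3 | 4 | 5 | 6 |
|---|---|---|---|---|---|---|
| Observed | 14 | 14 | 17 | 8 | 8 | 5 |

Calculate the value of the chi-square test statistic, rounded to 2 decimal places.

Under H₀ each category has probability 1/6, so each expected count is 66/6 = 11.
cat         O        E   (O−E)²/E
1          14       11      0.818
2          14       11      0.818
3          17       11      3.273
4           8       11      0.818
5           8       11      0.818
6           5       11      3.273
Sum = 9.82

9.82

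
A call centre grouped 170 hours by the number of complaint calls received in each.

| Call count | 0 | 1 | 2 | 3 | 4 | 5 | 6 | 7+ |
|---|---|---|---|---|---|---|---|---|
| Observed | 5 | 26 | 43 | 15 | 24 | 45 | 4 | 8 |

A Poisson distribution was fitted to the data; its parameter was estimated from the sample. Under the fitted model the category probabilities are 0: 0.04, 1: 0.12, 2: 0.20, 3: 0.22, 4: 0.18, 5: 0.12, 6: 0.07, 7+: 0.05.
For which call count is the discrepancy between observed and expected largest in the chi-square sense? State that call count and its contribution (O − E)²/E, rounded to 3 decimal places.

5, 29.665

Expected counts E_i = n·p_i: 170×0.04 = 6.8, 170×0.12 = 20.4, 170×0.20 = 34, 170×0.22 = 37.4, 170×0.18 = 30.6, 170×0.12 = 20.4, 170×0.07 = 11.9, 170×0.05 = 8.5.
cat         O        E   (O−E)²/E
0           5      6.8     0.4765
1          26     20.4     1.5373
2          43       34     2.3824
3          15     37.4    13.4160
4          24     30.6     1.4235
5          45     20.4    29.6647
6           4     11.9     5.2445
7+          8      8.5     0.0294
The largest term is for 5: 29.665.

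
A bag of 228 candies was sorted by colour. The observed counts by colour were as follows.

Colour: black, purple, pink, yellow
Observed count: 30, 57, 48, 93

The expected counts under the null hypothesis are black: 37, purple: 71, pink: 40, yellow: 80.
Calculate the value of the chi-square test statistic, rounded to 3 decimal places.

black: (30 − 37)²/37 = 49/37 = 1.3243
purple: (57 − 71)²/71 = 196/71 = 2.7606
pink: (48 − 40)²/40 = 64/40 = 1.6000
yellow: (93 − 80)²/80 = 169/80 = 2.1125
Sum = 7.797

7.797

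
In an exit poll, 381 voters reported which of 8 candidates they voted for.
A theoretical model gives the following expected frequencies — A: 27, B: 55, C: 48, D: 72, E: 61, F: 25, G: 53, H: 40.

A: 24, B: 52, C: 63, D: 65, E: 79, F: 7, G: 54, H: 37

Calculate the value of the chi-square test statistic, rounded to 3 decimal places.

24.380

cat         O        E   (O−E)²/E
A          24       27     0.3333
B          52       55     0.1636
C          63       48     4.6875
D          65       72     0.6806
E          79       61     5.3115
F           7       25    12.9600
G          54       53     0.0189
H          37       40     0.2250
Sum = 24.380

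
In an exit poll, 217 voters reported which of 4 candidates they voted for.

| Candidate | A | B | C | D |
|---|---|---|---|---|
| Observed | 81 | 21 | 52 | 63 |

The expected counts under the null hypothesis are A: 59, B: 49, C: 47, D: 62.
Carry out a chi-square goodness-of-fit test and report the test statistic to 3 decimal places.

cat         O        E   (O−E)²/E
A          81       59     8.2034
B          21       49    16.0000
C          52       47     0.5319
D          63       62     0.0161
Sum = 24.751

24.751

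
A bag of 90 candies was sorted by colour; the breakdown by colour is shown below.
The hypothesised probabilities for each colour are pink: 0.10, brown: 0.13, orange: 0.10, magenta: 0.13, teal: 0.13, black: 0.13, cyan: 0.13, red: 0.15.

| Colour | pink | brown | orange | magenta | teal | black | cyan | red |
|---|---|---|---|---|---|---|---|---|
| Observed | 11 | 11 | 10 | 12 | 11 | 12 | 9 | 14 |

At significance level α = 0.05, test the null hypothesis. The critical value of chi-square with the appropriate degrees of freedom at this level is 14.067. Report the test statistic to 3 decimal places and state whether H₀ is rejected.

Expected counts E_i = n·p_i: 90×0.10 = 9, 90×0.13 = 11.7, 90×0.10 = 9, 90×0.13 = 11.7, 90×0.13 = 11.7, 90×0.13 = 11.7, 90×0.13 = 11.7, 90×0.15 = 13.5.
cat          O        E   (O−E)²/E
pink        11        9     0.4444
brown       11     11.7     0.0419
orange      10        9     0.1111
magenta     12     11.7     0.0077
teal        11     11.7     0.0419
black       12     11.7     0.0077
cyan         9     11.7     0.6231
red         14     13.5     0.0185
Sum = 1.296
df = 7. Since 1.296 < 14.067, we do not reject H₀.

1.296; do not reject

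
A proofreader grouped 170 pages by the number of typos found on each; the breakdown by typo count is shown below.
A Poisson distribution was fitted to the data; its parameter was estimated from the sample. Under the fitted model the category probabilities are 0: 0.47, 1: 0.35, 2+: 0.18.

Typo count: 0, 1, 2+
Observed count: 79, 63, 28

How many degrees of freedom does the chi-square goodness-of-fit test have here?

1

There are k = 3 categories and 1 parameter estimated from the data, so df = 3 − 1 − 1 = 1.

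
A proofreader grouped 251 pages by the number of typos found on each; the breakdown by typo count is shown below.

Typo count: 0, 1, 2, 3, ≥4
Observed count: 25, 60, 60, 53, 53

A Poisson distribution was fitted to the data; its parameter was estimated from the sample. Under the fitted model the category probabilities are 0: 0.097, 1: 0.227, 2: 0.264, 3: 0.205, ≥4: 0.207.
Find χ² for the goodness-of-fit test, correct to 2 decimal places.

Expected counts E_i = n·p_i: 251×0.097 = 24.347, 251×0.227 = 56.977, 251×0.264 = 66.264, 251×0.205 = 51.455, 251×0.207 = 51.957.
cat         O        E   (O−E)²/E
0          25   24.347      0.018
1          60   56.977      0.160
2          60   66.264      0.592
3          53   51.455      0.046
≥4         53   51.957      0.021
Sum = 0.84

0.84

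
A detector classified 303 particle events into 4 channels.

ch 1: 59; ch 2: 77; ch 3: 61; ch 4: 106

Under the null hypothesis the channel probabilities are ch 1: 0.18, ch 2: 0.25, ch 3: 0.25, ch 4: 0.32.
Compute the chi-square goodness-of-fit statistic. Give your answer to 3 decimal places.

4.100

Expected counts E_i = n·p_i: 303×0.18 = 54.54, 303×0.25 = 75.75, 303×0.25 = 75.75, 303×0.32 = 96.96.
cat         O        E   (O−E)²/E
ch 1       59    54.54     0.3647
ch 2       77    75.75     0.0206
ch 3       61    75.75     2.8721
ch 4      106    96.96     0.8428
Sum = 4.100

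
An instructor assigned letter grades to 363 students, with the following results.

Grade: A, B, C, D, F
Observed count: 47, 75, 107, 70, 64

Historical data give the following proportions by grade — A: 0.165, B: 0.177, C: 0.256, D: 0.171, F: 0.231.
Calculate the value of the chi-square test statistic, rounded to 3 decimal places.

12.418

Expected counts E_i = n·p_i: 363×0.165 = 59.895, 363×0.177 = 64.251, 363×0.256 = 92.928, 363×0.171 = 62.073, 363×0.231 = 83.853.
χ² = (47−59.895)²/59.895 + (75−64.251)²/64.251 + (107−92.928)²/92.928 + (70−62.073)²/62.073 + (64−83.853)²/83.853
   = 2.7762 + 1.7983 + 2.1309 + 1.0123 + 4.7004
Sum = 12.418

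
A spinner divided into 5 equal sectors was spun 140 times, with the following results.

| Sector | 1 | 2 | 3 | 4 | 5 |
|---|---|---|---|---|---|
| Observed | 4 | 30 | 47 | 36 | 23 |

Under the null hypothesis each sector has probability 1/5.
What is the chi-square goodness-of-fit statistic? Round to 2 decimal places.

36.79

Expected count for each of the 5 categories: 140/5 = 28.
χ² = (4−28)²/28 + (30−28)²/28 + (47−28)²/28 + (36−28)²/28 + (23−28)²/28
   = 20.571 + 0.143 + 12.893 + 2.286 + 0.893
Sum = 36.79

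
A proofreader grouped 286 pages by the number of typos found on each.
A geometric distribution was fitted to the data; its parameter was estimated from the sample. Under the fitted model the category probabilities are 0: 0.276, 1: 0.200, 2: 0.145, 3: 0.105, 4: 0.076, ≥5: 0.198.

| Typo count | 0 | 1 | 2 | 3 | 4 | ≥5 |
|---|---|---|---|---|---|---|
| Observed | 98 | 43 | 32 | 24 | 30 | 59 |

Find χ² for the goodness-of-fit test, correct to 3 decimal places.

Expected counts E_i = n·p_i: 286×0.276 = 78.936, 286×0.200 = 57.2, 286×0.145 = 41.47, 286×0.105 = 30.03, 286×0.076 = 21.736, 286×0.198 = 56.628.
0: (98 − 78.936)²/78.936 = 363.436096/78.936 = 4.6042
1: (43 − 57.2)²/57.2 = 201.64/57.2 = 3.5252
2: (32 − 41.47)²/41.47 = 89.6809/41.47 = 2.1625
3: (24 − 30.03)²/30.03 = 36.3609/30.03 = 1.2108
4: (30 − 21.736)²/21.736 = 68.293696/21.736 = 3.1420
≥5: (59 − 56.628)²/56.628 = 5.626384/56.628 = 0.0994
Sum = 14.744

14.744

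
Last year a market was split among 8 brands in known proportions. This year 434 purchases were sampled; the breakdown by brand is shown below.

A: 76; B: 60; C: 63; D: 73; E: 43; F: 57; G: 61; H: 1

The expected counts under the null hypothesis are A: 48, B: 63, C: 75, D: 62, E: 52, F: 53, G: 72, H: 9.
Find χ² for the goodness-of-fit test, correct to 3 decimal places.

30.999

A: (76 − 48)²/48 = 784/48 = 16.3333
B: (60 − 63)²/63 = 9/63 = 0.1429
C: (63 − 75)²/75 = 144/75 = 1.9200
D: (73 − 62)²/62 = 121/62 = 1.9516
E: (43 − 52)²/52 = 81/52 = 1.5577
F: (57 − 53)²/53 = 16/53 = 0.3019
G: (61 − 72)²/72 = 121/72 = 1.6806
H: (1 − 9)²/9 = 64/9 = 7.1111
Sum = 30.999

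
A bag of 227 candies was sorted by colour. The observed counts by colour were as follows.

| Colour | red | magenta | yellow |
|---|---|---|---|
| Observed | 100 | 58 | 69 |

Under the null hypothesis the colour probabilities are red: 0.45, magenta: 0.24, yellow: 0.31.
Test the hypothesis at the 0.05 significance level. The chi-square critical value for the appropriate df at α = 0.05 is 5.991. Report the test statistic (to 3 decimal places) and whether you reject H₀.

Expected counts E_i = n·p_i: 227×0.45 = 102.15, 227×0.24 = 54.48, 227×0.31 = 70.37.
cat          O        E   (O−E)²/E
red        100   102.15     0.0453
magenta     58    54.48     0.2274
yellow      69    70.37     0.0267
Sum = 0.299
df = 2. Since 0.299 < 5.991, we do not reject H₀.

0.299; do not reject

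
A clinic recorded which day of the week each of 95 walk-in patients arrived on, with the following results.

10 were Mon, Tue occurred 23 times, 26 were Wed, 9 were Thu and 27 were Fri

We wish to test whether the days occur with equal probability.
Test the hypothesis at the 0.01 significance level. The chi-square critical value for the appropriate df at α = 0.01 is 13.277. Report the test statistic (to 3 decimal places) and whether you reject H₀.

16.316; reject

Expected count for each of the 5 categories: 95/5 = 19.
cat         O        E   (O−E)²/E
Mon        10       19     4.2632
Tue        23       19     0.8421
Wed        26       19     2.5789
Thu         9       19     5.2632
Fri        27       19     3.3684
Sum = 16.316
df = 4. Since 16.316 > 13.277, we reject H₀.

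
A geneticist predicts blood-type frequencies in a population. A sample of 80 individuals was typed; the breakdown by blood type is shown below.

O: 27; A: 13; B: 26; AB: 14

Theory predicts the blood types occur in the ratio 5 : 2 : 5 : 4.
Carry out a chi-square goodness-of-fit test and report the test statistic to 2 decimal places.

2.90

Ratio total = 16. Expected counts: 80×5/16 = 25, 80×2/16 = 10, 80×5/16 = 25, 80×4/16 = 20.
χ² = (27−25)²/25 + (13−10)²/10 + (26−25)²/25 + (14−20)²/20
   = 0.160 + 0.900 + 0.040 + 1.800
Sum = 2.90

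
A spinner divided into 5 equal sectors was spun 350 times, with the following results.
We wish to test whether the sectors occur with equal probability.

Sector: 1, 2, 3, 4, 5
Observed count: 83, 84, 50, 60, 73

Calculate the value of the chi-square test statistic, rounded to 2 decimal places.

Under H₀ each category has probability 1/5, so each expected count is 350/5 = 70.
1: (83 − 70)²/70 = 169/70 = 2.414
2: (84 − 70)²/70 = 196/70 = 2.800
3: (50 − 70)²/70 = 400/70 = 5.714
4: (60 − 70)²/70 = 100/70 = 1.429
5: (73 − 70)²/70 = 9/70 = 0.129
Sum = 12.49

12.49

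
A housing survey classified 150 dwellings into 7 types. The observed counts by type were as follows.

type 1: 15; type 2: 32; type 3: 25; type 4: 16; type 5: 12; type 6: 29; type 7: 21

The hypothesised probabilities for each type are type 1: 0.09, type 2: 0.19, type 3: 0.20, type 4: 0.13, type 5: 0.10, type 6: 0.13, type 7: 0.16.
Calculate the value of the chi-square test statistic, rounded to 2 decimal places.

7.66

Expected counts E_i = n·p_i: 150×0.09 = 13.5, 150×0.19 = 28.5, 150×0.20 = 30, 150×0.13 = 19.5, 150×0.10 = 15, 150×0.13 = 19.5, 150×0.16 = 24.
χ² = (15−13.5)²/13.5 + (32−28.5)²/28.5 + (25−30)²/30 + (16−19.5)²/19.5 + (12−15)²/15 + (29−19.5)²/19.5 + (21−24)²/24
   = 0.167 + 0.430 + 0.833 + 0.628 + 0.600 + 4.628 + 0.375
Sum = 7.66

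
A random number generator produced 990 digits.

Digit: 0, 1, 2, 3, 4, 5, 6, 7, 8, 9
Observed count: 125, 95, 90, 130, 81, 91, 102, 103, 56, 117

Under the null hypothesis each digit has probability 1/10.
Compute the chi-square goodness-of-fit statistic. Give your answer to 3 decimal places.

43.636

Expected count for each of the 10 categories: 990/10 = 99.
χ² = (125−99)²/99 + (95−99)²/99 + (90−99)²/99 + (130−99)²/99 + (81−99)²/99 + (91−99)²/99 + (102−99)²/99 + (103−99)²/99 + (56−99)²/99 + (117−99)²/99
   = 6.8283 + 0.1616 + 0.8182 + 9.7071 + 3.2727 + 0.6465 + 0.0909 + 0.1616 + 18.6768 + 3.2727
Sum = 43.636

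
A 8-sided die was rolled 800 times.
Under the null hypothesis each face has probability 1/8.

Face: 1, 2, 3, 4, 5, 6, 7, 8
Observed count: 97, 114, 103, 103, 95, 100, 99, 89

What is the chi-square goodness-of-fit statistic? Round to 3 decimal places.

Under H₀ each category has probability 1/8, so each expected count is 800/8 = 100.
cat         O        E   (O−E)²/E
1          97      100     0.0900
2         114      100     1.9600
3         103      100     0.0900
4         103      100     0.0900
5          95      100     0.2500
6         100      100     0.0000
7          99      100     0.0100
8          89      100     1.2100
Sum = 3.700

3.700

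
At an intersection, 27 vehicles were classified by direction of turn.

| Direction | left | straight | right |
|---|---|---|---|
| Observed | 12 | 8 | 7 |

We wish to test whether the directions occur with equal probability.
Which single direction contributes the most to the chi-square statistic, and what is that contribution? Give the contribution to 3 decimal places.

left, 1.000

Expected count for each of the 3 categories: 27/3 = 9.
left: (12 − 9)²/9 = 9/9 = 1.0000
straight: (8 − 9)²/9 = 1/9 = 0.1111
right: (7 − 9)²/9 = 4/9 = 0.4444
The largest term is for left: 1.000.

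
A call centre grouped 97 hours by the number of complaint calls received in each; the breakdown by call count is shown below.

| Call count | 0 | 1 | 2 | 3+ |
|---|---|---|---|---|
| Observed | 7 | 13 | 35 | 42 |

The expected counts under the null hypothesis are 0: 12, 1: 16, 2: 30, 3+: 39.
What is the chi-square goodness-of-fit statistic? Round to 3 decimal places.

0: (7 − 12)²/12 = 25/12 = 2.0833
1: (13 − 16)²/16 = 9/16 = 0.5625
2: (35 − 30)²/30 = 25/30 = 0.8333
3+: (42 − 39)²/39 = 9/39 = 0.2308
Sum = 3.710

3.710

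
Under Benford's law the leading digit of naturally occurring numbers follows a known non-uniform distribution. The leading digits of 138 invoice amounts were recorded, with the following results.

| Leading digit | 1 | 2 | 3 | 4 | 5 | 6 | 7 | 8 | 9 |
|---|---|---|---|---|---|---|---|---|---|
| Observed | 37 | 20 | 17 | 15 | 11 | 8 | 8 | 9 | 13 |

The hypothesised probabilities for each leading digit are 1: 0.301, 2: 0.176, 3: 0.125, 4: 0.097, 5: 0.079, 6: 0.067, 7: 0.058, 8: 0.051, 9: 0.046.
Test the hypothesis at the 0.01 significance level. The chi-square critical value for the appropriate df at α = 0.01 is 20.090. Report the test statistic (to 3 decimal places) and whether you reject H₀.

Expected counts E_i = n·p_i: 138×0.301 = 41.538, 138×0.176 = 24.288, 138×0.125 = 17.25, 138×0.097 = 13.386, 138×0.079 = 10.902, 138×0.067 = 9.246, 138×0.058 = 8.004, 138×0.051 = 7.038, 138×0.046 = 6.348.
cat         O        E   (O−E)²/E
1          37   41.538     0.4958
2          20   24.288     0.7570
3          17    17.25     0.0036
4          15   13.386     0.1946
5          11   10.902     0.0009
6           8    9.246     0.1679
7           8    8.004     0.0000
8           9    7.038     0.5470
9          13    6.348     6.9706
Sum = 9.137
df = 8. Since 9.137 < 20.090, we do not reject H₀.

9.137; do not reject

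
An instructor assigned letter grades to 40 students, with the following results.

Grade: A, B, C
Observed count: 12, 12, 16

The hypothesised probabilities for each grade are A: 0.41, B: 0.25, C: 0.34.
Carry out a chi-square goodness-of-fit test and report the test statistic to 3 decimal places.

Expected counts E_i = n·p_i: 40×0.41 = 16.4, 40×0.25 = 10, 40×0.34 = 13.6.
cat         O        E   (O−E)²/E
A          12     16.4     1.1805
B          12       10     0.4000
C          16     13.6     0.4235
Sum = 2.004

2.004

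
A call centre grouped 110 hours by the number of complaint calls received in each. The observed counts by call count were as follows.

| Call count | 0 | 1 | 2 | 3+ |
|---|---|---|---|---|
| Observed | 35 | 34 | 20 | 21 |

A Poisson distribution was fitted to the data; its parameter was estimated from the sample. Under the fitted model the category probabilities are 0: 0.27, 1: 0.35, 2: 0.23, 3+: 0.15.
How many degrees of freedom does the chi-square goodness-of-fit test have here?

2

There are k = 4 categories and 1 parameter estimated from the data, so df = 4 − 1 − 1 = 2.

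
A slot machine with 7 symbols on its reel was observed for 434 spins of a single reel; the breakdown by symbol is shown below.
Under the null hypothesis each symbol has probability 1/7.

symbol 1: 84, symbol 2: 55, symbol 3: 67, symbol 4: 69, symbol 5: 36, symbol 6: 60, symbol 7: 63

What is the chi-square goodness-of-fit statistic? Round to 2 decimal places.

Expected count for each of the 7 categories: 434/7 = 62.
cat           O        E   (O−E)²/E
symbol 1     84       62      7.806
symbol 2     55       62      0.790
symbol 3     67       62      0.403
symbol 4     69       62      0.790
symbol 5     36       62     10.903
symbol 6     60       62      0.065
symbol 7     63       62      0.016
Sum = 20.77

20.77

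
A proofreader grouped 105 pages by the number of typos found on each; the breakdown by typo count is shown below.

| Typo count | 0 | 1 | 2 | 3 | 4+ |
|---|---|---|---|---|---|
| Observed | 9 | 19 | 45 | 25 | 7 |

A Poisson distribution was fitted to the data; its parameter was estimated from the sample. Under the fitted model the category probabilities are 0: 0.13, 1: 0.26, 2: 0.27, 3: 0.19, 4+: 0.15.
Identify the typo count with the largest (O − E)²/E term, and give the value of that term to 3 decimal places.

2, 9.779

Expected counts E_i = n·p_i: 105×0.13 = 13.65, 105×0.26 = 27.3, 105×0.27 = 28.35, 105×0.19 = 19.95, 105×0.15 = 15.75.
cat         O        E   (O−E)²/E
0           9    13.65     1.5841
1          19     27.3     2.5234
2          45    28.35     9.7786
3          25    19.95     1.2783
4+          7    15.75     4.8611
The largest term is for 2: 9.779.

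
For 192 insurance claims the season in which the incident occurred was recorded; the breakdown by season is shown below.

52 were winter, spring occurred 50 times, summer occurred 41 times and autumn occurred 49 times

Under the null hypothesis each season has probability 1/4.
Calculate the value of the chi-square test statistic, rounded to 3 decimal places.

Expected count for each of the 4 categories: 192/4 = 48.
χ² = (52−48)²/48 + (50−48)²/48 + (41−48)²/48 + (49−48)²/48
   = 0.3333 + 0.0833 + 1.0208 + 0.0208
Sum = 1.458

1.458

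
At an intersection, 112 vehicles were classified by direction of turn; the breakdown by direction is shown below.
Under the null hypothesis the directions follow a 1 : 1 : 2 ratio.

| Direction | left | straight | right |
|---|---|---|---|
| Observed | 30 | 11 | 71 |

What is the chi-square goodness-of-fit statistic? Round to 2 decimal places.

14.48

Ratio total = 4. Expected counts: 112×1/4 = 28, 112×1/4 = 28, 112×2/4 = 56.
left: (30 − 28)²/28 = 4/28 = 0.143
straight: (11 − 28)²/28 = 289/28 = 10.321
right: (71 − 56)²/56 = 225/56 = 4.018
Sum = 14.48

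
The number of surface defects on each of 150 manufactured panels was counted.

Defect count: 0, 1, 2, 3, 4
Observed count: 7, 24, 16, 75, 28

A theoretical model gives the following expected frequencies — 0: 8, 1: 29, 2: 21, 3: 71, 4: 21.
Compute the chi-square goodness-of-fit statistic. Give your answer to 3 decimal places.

cat         O        E   (O−E)²/E
0           7        8     0.1250
1          24       29     0.8621
2          16       21     1.1905
3          75       71     0.2254
4          28       21     2.3333
Sum = 4.736

4.736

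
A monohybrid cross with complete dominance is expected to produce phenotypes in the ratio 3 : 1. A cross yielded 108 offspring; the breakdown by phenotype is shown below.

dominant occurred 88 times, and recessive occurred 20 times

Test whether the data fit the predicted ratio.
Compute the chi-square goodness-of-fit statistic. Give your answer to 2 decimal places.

Ratio total = 4. Expected counts: 108×3/4 = 81, 108×1/4 = 27.
dominant: (88 − 81)²/81 = 49/81 = 0.605
recessive: (20 − 27)²/27 = 49/27 = 1.815
Sum = 2.42

2.42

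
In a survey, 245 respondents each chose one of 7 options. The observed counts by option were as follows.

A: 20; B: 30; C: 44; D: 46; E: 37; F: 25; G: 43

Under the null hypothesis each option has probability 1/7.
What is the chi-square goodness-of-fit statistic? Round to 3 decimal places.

Expected count for each of the 7 categories: 245/7 = 35.
cat         O        E   (O−E)²/E
A          20       35     6.4286
B          30       35     0.7143
C          44       35     2.3143
D          46       35     3.4571
E          37       35     0.1143
F          25       35     2.8571
G          43       35     1.8286
Sum = 17.714

17.714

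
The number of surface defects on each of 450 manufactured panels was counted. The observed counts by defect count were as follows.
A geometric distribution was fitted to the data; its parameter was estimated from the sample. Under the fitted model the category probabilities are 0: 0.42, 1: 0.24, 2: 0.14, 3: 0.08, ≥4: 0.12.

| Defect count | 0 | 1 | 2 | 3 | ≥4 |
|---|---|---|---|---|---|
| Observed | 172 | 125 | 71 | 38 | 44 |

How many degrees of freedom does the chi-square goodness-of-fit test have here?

There are k = 5 categories and 1 parameter estimated from the data, so df = 5 − 1 − 1 = 3.

3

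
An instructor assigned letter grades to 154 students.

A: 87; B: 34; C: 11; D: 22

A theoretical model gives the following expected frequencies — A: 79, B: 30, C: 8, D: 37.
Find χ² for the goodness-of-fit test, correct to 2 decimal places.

χ² = (87−79)²/79 + (34−30)²/30 + (11−8)²/8 + (22−37)²/37
   = 0.810 + 0.533 + 1.125 + 6.081
Sum = 8.55

8.55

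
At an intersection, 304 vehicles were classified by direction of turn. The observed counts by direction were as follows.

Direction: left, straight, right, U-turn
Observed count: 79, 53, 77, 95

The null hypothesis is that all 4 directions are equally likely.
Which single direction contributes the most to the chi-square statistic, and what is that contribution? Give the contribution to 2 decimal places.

Under H₀ each category has probability 1/4, so each expected count is 304/4 = 76.
χ² = (79−76)²/76 + (53−76)²/76 + (77−76)²/76 + (95−76)²/76
   = 0.118 + 6.961 + 0.013 + 4.750
The largest term is for straight: 6.96.

straight, 6.96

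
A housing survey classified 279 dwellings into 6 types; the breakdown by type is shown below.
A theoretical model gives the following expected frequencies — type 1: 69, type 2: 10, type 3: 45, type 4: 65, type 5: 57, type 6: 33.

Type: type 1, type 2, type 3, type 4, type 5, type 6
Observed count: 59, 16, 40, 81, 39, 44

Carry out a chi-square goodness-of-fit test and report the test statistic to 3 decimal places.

18.894

χ² = (59−69)²/69 + (16−10)²/10 + (40−45)²/45 + (81−65)²/65 + (39−57)²/57 + (44−33)²/33
   = 1.4493 + 3.6000 + 0.5556 + 3.9385 + 5.6842 + 3.6667
Sum = 18.894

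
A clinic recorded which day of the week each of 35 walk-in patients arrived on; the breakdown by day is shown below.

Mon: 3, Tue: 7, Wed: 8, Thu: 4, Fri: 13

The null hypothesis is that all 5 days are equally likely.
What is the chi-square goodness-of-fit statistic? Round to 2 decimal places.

8.86

Expected count for each of the 5 categories: 35/5 = 7.
Mon: (3 − 7)²/7 = 16/7 = 2.286
Tue: (7 − 7)²/7 = 0/7 = 0.000
Wed: (8 − 7)²/7 = 1/7 = 0.143
Thu: (4 − 7)²/7 = 9/7 = 1.286
Fri: (13 − 7)²/7 = 36/7 = 5.143
Sum = 8.86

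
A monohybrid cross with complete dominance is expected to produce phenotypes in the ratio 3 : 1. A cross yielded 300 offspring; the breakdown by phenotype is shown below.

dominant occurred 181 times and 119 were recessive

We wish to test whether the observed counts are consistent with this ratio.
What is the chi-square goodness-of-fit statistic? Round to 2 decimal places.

34.42

Ratio total = 4. Expected counts: 300×3/4 = 225, 300×1/4 = 75.
cat            O        E   (O−E)²/E
dominant     181      225      8.604
recessive    119       75     25.813
Sum = 34.42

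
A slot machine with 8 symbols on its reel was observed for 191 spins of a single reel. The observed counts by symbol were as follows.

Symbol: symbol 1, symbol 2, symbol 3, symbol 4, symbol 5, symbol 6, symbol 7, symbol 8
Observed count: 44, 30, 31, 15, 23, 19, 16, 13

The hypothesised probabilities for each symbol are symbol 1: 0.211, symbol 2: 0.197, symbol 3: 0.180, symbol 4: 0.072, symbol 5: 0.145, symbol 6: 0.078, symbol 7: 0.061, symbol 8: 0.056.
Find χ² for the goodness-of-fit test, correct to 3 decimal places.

6.376

Expected counts E_i = n·p_i: 191×0.211 = 40.301, 191×0.197 = 37.627, 191×0.180 = 34.38, 191×0.072 = 13.752, 191×0.145 = 27.695, 191×0.078 = 14.898, 191×0.061 = 11.651, 191×0.056 = 10.696.
χ² = (44−40.301)²/40.301 + (30−37.627)²/37.627 + (31−34.38)²/34.38 + (15−13.752)²/13.752 + (23−27.695)²/27.695 + (19−14.898)²/14.898 + (16−11.651)²/11.651 + (13−10.696)²/10.696
   = 0.3395 + 1.5460 + 0.3323 + 0.1133 + 0.7959 + 1.1294 + 1.6234 + 0.4963
Sum = 6.376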